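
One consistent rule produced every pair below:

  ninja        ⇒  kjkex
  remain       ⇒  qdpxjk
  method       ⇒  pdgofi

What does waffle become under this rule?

rxyyud

n(13)→k(10) and i(8)→j(9) fit y≡21x+23 (mod 26); the inverse of 21 mod 26 is 5. Treating letters as 0–25, the rule is x ↦ 21x + 23 (mod 26).
Applying it to waffle: w(22)→21·22+23≡17=r; a(0)→21·0+23≡23=x; f(5)→21·5+23≡24=y; f(5)→21·5+23≡24=y; l(11)→21·11+23≡20=u; e(4)→21·4+23≡3=d (all mod 26).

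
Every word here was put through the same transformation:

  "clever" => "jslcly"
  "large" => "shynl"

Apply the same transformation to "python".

Compare letters: c→j is +7, l→s is +7, e→l is +7 — a constant shift. It's a constant shift of +7 (ROT7).
For python: p+7=w, y+7=f, t+7=a, h+7=o, o+7=v, n+7=u.

wfaovu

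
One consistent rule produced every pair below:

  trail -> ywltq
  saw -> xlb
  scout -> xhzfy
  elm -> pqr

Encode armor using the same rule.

lwrzw

The shift depends on letter class: consonant t→y is +5, but vowel a→l is +11. Two shifts are in play — +11 for a/e/i/o/u, +5 for every other letter.
On armor: a(vowel)+11=l, r(cons)+5=w, m(cons)+5=r, o(vowel)+11=z, r(cons)+5=w.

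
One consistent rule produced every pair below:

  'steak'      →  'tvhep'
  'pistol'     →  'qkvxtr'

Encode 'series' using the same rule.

tgumjy

In steak: s→t is +1, t→v is +2, e→h is +3, a→e is +4 — the shift increases by 1 each position. Each letter shifts forward by (position + 1), i.e. 1, 2, 3, … — the shift grows by one for each successive letter.
For series: s+1=t, e+2=g, r+3=u, i+4=m, e+5=j, s+6=y.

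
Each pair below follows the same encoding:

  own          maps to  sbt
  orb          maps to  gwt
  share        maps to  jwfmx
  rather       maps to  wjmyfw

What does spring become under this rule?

The output letters match the input read backwards, each shifted +5: own reversed is nwo. The word is reversed, then every letter is shifted forward by 5.
Applying it to spring: reverse → gnirps; then shift: g+5=l, n+5=s, i+5=n, r+5=w, p+5=u, s+5=x.

lsnwux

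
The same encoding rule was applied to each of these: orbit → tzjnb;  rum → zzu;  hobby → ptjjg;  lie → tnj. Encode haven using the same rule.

The shift depends on letter class: consonant r→z is +8, but vowel o→t is +5. The rule splits by letter class: vowels +5, consonants +8.
On haven: h(cons)+8=p, a(vowel)+5=f, v(cons)+8=d, e(vowel)+5=j, n(cons)+8=v.

pfdjv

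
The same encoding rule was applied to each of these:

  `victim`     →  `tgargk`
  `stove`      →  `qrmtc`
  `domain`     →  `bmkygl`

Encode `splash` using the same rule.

qnjyqf

Each letter is shifted forward by 24 in the alphabet (a Caesar shift of +24).
For splash: s+24=q, p+24=n, l+24=j, a+24=y, s+24=q, h+24=f.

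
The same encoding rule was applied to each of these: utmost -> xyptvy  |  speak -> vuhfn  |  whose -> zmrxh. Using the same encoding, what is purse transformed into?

szuxh

It's a Vigenère-style cipher with numeric key [3,5]: position i shifts by key[i mod 2].
On purse: p+3=s, u+5=z, r+3=u, s+5=x, e+3=h.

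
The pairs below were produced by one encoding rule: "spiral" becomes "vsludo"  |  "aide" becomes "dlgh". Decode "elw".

Compare letters: s→v is +3, p→s is +3, i→l is +3 — a constant shift. Each letter is shifted forward by 3 in the alphabet (a Caesar shift of +3).
Decoding elw: e−3=b, l−3=i, w−3=t.

bit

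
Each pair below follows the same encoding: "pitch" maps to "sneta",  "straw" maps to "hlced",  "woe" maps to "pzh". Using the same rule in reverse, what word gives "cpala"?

paper

The word is reversed, then every letter is shifted forward by 11.
Decoding cpala: shift back: c−11=r, p−11=e, a−11=p, l−11=a, a−11=p → repap; then reverse → paper.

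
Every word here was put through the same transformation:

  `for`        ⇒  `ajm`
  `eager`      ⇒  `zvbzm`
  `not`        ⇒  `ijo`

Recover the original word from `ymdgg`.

drill

Compare letters: f→a is +21, o→j is +21, r→m is +21 — a constant shift. This is a Caesar cipher with shift 21.
Undoing it on ymdgg: y−21=d, m−21=r, d−21=i, g−21=l, g−21=l.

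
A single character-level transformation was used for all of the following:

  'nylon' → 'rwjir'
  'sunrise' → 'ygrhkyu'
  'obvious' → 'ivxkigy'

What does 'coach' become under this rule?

miemt

n(13)→r(17) and y(24)→w(22) fit y≡17x+4 (mod 26); the inverse of 17 mod 26 is 23. This is an affine cipher: with a=0,…,z=25, each position x becomes (17x+4) mod 26.
On coach: c(2)→17·2+4≡12=m; o(14)→17·14+4≡8=i; a(0)→17·0+4≡4=e; c(2)→17·2+4≡12=m; h(7)→17·7+4≡19=t (all mod 26).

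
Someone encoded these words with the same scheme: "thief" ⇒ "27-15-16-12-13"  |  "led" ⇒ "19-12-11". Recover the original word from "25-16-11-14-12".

ridge

t is letter #20 and maps to 27: an offset of 7. Each letter is replaced by its alphabet position (a=1..z=26) + 7.
Decoding 25-16-11-14-12: 25→(25−7)÷1=18=r, 16→(16−7)÷1=9=i, 11→(11−7)÷1=4=d, 14→(14−7)÷1=7=g, 12→(12−7)÷1=5=e.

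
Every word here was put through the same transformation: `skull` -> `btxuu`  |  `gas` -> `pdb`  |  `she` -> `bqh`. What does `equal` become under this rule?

hzxdu

The shift depends on letter class: consonant s→b is +9, but vowel u→x is +3. Vowels shift forward by 3 and consonants shift forward by 9.
On equal: e(vowel)+3=h, q(cons)+9=z, u(vowel)+3=x, a(vowel)+3=d, l(cons)+9=u.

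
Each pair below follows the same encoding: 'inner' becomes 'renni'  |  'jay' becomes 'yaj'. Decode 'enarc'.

crane

The output letters match the input read backwards: inner reversed is renni. The word is simply reversed.
Reversing it on enarc: then reverse → crane.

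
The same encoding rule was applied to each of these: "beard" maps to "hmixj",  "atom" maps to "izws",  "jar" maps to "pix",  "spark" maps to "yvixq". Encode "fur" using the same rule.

lcx

The shift depends on letter class: consonant b→h is +6, but vowel e→m is +8. Vowels shift forward by 8 and consonants shift forward by 6.
On fur: f(cons)+6=l, u(vowel)+8=c, r(cons)+6=x.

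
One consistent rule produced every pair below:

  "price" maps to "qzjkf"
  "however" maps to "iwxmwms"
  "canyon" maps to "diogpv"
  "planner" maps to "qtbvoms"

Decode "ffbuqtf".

Shifts by position in price: pos 0: p→q (+1), pos 1: r→z (+8), pos 2: i→j (+1), pos 3: c→k (+8) — repeating every 2. A repeating key of period 2 is used — shifts +1, +8 over and over.
Undoing it on ffbuqtf: f−1=e, f−8=x, b−1=a, u−8=m, q−1=p, t−8=l, f−1=e.

example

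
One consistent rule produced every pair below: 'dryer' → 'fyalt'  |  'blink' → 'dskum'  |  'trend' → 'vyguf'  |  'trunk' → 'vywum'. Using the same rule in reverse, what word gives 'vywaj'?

A repeating key of period 2 is used — shifts +2, +7 over and over.
Decoding vywaj: v−2=t, y−7=r, w−2=u, a−7=t, j−2=h.

truth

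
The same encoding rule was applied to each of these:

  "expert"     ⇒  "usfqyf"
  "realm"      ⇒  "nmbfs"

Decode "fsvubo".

The output letters match the input read backwards, each shifted +1: expert reversed is trepxe. The word is reversed, then every letter is shifted forward by 1.
Undoing it on fsvubo: shift back: f−1=e, s−1=r, v−1=u, u−1=t, b−1=a, o−1=n → erutan; then reverse → nature.

nature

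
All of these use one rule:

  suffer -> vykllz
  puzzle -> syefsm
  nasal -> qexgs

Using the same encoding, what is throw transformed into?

wlwud

In suffer: s→v is +3, u→y is +4, f→k is +5, f→l is +6 — the shift increases by 1 each position. Each letter shifts forward by (position + 3), i.e. 3, 4, 5, … — the shift grows by one for each successive letter.
For throw: t+3=w, h+4=l, r+5=w, o+6=u, w+7=d.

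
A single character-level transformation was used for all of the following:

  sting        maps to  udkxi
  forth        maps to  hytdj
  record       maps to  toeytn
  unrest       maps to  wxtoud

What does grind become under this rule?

The shifts repeat in a cycle of length 2: positions 0,1,… shift by +2, +10, then the pattern repeats.
For grind: g+2=i, r+10=b, i+2=k, n+10=x, d+2=f.

ibkxf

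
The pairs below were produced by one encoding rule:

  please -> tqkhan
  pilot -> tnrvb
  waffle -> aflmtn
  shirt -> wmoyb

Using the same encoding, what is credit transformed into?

gwkkqc

In please: p→t is +4, l→q is +5, e→k is +6, a→h is +7 — the shift increases by 1 each position. Letter i (0-indexed) is shifted by i+4, so successive shifts are 4, 5, 6, ….
Applying it to credit: c+4=g, r+5=w, e+6=k, d+7=k, i+8=q, t+9=c.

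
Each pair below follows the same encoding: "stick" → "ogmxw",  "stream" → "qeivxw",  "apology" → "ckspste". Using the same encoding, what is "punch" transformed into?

The output letters match the input read backwards, each shifted +4: stick reversed is kcits. The word is reversed, then every letter is shifted forward by 4.
Applying it to punch: reverse → hcnup; then shift: h+4=l, c+4=g, n+4=r, u+4=y, p+4=t.

lgryt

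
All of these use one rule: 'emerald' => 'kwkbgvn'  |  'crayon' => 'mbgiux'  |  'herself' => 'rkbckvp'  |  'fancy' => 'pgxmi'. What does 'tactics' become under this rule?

Two shifts are in play — +6 for a/e/i/o/u, +10 for every other letter.
For tactics: t(cons)+10=d, a(vowel)+6=g, c(cons)+10=m, t(cons)+10=d, i(vowel)+6=o, c(cons)+10=m, s(cons)+10=c.

dgmdomc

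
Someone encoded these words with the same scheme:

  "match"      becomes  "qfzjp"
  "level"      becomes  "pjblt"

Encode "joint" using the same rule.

ntoub

In match: m→q is +4, a→f is +5, t→z is +6, c→j is +7 — the shift increases by 1 each position. Letter i (0-indexed) is shifted by i+4, so successive shifts are 4, 5, 6, ….
For joint: j+4=n, o+5=t, i+6=o, n+7=u, t+8=b.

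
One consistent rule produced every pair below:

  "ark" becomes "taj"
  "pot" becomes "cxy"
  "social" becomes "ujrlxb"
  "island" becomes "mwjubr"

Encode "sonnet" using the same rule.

cnwwxb

The output letters match the input read backwards, each shifted +9: ark reversed is kra. Read the word backwards and shift each letter +9.
On sonnet: reverse → tennos; then shift: t+9=c, e+9=n, n+9=w, n+9=w, o+9=x, s+9=b.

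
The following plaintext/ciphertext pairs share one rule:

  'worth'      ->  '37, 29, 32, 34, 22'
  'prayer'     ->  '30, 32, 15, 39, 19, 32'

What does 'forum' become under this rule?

20, 29, 32, 35, 27

w is letter #23 and maps to 37: an offset of 14. Each letter is replaced by its alphabet position (a=1..z=26) + 14.
Applying it to forum: f=6→20, o=15→29, r=18→32, u=21→35, m=13→27.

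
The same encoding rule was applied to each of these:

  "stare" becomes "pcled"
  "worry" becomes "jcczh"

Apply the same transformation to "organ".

ylrcz

The output letters match the input read backwards, each shifted +11: stare reversed is erats. The word is reversed, then every letter is shifted forward by 11.
Applying it to organ: reverse → nagro; then shift: n+11=y, a+11=l, g+11=r, r+11=c, o+11=z.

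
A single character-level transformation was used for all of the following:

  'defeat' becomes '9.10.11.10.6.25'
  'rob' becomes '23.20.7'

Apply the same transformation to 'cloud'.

d is letter #4 and maps to 9: an offset of 5. The number is (letter's place in the alphabet, a=1) + 5.
Applying it to cloud: c=3→8, l=12→17, o=15→20, u=21→26, d=4→9.

8.17.20.26.9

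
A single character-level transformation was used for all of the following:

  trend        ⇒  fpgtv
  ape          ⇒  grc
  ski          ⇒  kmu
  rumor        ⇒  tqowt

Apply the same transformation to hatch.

The output letters match the input read backwards, each shifted +2: trend reversed is dnert. The word is reversed, then every letter is shifted forward by 2.
Applying it to hatch: reverse → hctah; then shift: h+2=j, c+2=e, t+2=v, a+2=c, h+2=j.

jevcj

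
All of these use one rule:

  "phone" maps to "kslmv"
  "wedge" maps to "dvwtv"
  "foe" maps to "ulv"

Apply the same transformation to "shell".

Each pair mirrors across the alphabet (p↔k, h↔s, o↔l): positions sum to 25. Each letter is replaced by its mirror in the alphabet: a↔z, b↔y, c↔x, and so on (the Atbash cipher).
Applying it to shell: s↔h, h↔s, e↔v, l↔o, l↔o.

hsvoo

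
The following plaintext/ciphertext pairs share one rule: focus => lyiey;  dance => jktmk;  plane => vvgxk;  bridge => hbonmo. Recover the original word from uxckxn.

onward

The shifts repeat in a cycle of length 2: positions 0,1,… shift by +6, +10, then the pattern repeats.
Reversing it on uxckxn: u−6=o, x−10=n, c−6=w, k−10=a, x−6=r, n−10=d.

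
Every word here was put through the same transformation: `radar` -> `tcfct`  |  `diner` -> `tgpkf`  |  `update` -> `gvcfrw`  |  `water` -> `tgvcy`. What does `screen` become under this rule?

The output letters match the input read backwards, each shifted +2: radar reversed is radar. The word is reversed, then every letter is shifted forward by 2.
For screen: reverse → neercs; then shift: n+2=p, e+2=g, e+2=g, r+2=t, c+2=e, s+2=u.

pggteu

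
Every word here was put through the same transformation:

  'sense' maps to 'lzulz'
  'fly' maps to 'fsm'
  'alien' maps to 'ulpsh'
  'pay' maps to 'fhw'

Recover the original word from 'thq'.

The output letters match the input read backwards, each shifted +7: sense reversed is esnes. Two steps: reverse the string, then apply a Caesar shift of +7.
Undoing it on thq: shift back: t−7=m, h−7=a, q−7=j → maj; then reverse → jam.

jam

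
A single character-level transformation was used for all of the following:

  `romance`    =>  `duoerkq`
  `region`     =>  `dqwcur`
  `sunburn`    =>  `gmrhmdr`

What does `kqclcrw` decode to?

r(17)→d(3) and o(14)→u(20) fit y≡3x+4 (mod 26); the inverse of 3 mod 26 is 9. Treating letters as 0–25, the rule is x ↦ 3x + 4 (mod 26).
Undoing it on kqclcrw: k(10)→9·(10−4)≡2=c; q(16)→9·(16−4)≡4=e; c(2)→9·(2−4)≡8=i; l(11)→9·(11−4)≡11=l; c(2)→9·(2−4)≡8=i; r(17)→9·(17−4)≡13=n; w(22)→9·(22−4)≡6=g (all mod 26).

ceiling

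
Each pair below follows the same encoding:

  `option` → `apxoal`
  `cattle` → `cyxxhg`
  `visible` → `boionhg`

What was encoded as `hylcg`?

o(14)→a(0) and p(15)→p(15) fit y≡15x+24 (mod 26); the inverse of 15 mod 26 is 7. This is an affine cipher: with a=0,…,z=25, each position x becomes (15x+24) mod 26.
Undoing it on hylcg: h(7)→7·(7−24)≡11=l; y(24)→7·(24−24)≡0=a; l(11)→7·(11−24)≡13=n; c(2)→7·(2−24)≡2=c; g(6)→7·(6−24)≡4=e (all mod 26).

lance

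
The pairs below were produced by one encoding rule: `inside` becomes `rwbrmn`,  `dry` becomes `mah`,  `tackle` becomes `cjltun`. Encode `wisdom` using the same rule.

It's a constant shift of +9 (ROT9).
Applying it to wisdom: w+9=f, i+9=r, s+9=b, d+9=m, o+9=x, m+9=v.

frbmxv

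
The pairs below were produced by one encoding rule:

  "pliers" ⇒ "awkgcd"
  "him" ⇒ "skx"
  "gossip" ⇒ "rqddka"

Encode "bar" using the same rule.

The shift depends on letter class: consonant p→a is +11, but vowel i→k is +2. The rule splits by letter class: vowels +2, consonants +11.
On bar: b(cons)+11=m, a(vowel)+2=c, r(cons)+11=c.

mcc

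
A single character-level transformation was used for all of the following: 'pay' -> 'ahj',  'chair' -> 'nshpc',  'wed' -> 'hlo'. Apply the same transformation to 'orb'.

The shift depends on letter class: consonant p→a is +11, but vowel a→h is +7. Two shifts are in play — +7 for a/e/i/o/u, +11 for every other letter.
For orb: o(vowel)+7=v, r(cons)+11=c, b(cons)+11=m.

vcm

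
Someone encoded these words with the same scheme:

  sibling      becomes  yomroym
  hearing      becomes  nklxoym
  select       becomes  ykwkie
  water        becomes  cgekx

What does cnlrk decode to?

whale

It's a Vigenère-style cipher with numeric key [6,6,11]: position i shifts by key[i mod 3].
Reversing it on cnlrk: c−6=w, n−6=h, l−11=a, r−6=l, k−6=e.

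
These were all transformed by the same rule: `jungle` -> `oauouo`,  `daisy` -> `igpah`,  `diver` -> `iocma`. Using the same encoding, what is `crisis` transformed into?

hxparc

Letter i (0-indexed) is shifted by i+5, so successive shifts are 5, 6, 7, ….
On crisis: c+5=h, r+6=x, i+7=p, s+8=a, i+9=r, s+10=c.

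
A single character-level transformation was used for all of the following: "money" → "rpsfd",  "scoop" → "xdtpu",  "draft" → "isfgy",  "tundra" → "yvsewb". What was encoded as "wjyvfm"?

ritual

Shifts by position in money: pos 0: m→r (+5), pos 1: o→p (+1), pos 2: n→s (+5), pos 3: e→f (+1) — repeating every 2. It's a Vigenère-style cipher with numeric key [5,1]: position i shifts by key[i mod 2].
Undoing it on wjyvfm: w−5=r, j−1=i, y−5=t, v−1=u, f−5=a, m−1=l.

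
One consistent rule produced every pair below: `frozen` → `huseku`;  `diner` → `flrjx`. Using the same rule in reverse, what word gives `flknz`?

digit

In frozen: f→h is +2, r→u is +3, o→s is +4, z→e is +5 — the shift increases by 1 each position. Letter i (0-indexed) is shifted by i+2, so successive shifts are 2, 3, 4, ….
Reversing it on flknz: f−2=d, l−3=i, k−4=g, n−5=i, z−6=t.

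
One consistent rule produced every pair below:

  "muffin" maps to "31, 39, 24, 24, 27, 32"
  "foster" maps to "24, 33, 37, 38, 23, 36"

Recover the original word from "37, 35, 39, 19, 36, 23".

m is letter #13 and maps to 31: an offset of 18. Each letter is replaced by its alphabet position (a=1..z=26) + 18.
Undoing it on 37, 35, 39, 19, 36, 23: 37→(37−18)÷1=19=s, 35→(35−18)÷1=17=q, 39→(39−18)÷1=21=u, 19→(19−18)÷1=1=a, 36→(36−18)÷1=18=r, 23→(23−18)÷1=5=e.

square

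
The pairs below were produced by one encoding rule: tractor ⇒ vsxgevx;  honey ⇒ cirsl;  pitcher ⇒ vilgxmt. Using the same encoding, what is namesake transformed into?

The word is reversed, then every letter is shifted forward by 4.
On namesake: reverse → ekaseman; then shift: e+4=i, k+4=o, a+4=e, s+4=w, e+4=i, m+4=q, a+4=e, n+4=r.

ioewiqer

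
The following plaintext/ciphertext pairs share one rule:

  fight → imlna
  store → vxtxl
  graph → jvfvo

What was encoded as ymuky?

In fight: f→i is +3, i→m is +4, g→l is +5, h→n is +6 — the shift increases by 1 each position. The shift increases by 1 at each position, starting from +3: 3, 4, 5, ….
Undoing it on ymuky: y−3=v, m−4=i, u−5=p, k−6=e, y−7=r.

viper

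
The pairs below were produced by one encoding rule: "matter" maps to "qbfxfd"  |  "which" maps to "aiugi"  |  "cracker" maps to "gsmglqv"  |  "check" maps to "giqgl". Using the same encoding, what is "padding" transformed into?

Shifts by position in matter: pos 0: m→q (+4), pos 1: a→b (+1), pos 2: t→f (+12), pos 3: t→x (+4), pos 4: e→f (+1), pos 5: r→d (+12) — repeating every 3. It's a Vigenère-style cipher with numeric key [4,1,12]: position i shifts by key[i mod 3].
Applying it to padding: p+4=t, a+1=b, d+12=p, d+4=h, i+1=j, n+12=z, g+4=k.

tbphjzk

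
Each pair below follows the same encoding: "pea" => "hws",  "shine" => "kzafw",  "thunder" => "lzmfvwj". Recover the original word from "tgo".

This is a Caesar cipher with shift 18.
Undoing it on tgo: t−18=b, g−18=o, o−18=w.

bow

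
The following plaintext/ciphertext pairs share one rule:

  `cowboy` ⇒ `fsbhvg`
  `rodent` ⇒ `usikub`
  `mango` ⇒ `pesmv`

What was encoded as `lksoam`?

Letter i (0-indexed) is shifted by i+3, so successive shifts are 3, 4, 5, ….
Decoding lksoam: l−3=i, k−4=g, s−5=n, o−6=i, a−7=t, m−8=e.

ignite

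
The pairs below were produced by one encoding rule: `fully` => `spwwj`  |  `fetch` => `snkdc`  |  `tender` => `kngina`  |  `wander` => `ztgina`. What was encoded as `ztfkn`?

waste

f(5)→s(18) and u(20)→p(15) fit y≡5x+19 (mod 26); the inverse of 5 mod 26 is 21. Treating letters as 0–25, the rule is x ↦ 5x + 19 (mod 26).
Undoing it on ztfkn: z(25)→21·(25−19)≡22=w; t(19)→21·(19−19)≡0=a; f(5)→21·(5−19)≡18=s; k(10)→21·(10−19)≡19=t; n(13)→21·(13−19)≡4=e (all mod 26).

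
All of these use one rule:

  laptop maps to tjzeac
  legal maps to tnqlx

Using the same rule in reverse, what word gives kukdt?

clash

In laptop: l→t is +8, a→j is +9, p→z is +10, t→e is +11 — the shift increases by 1 each position. The shift increases by 1 at each position, starting from +8: 8, 9, 10, ….
Decoding kukdt: k−8=c, u−9=l, k−10=a, d−11=s, t−12=h.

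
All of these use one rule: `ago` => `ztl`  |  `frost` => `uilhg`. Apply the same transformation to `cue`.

xfv

This is the alphabet-reversal cipher (Atbash): a becomes z, b becomes y, etc.
Applying it to cue: c↔x, u↔f, e↔v.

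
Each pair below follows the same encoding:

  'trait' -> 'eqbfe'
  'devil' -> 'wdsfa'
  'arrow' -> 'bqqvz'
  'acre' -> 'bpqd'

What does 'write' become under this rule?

t(19)→e(4) and r(17)→q(16) fit y≡7x+1 (mod 26); the inverse of 7 mod 26 is 15. Each letter's alphabet position (a=0..z=25) is mapped through 7·x+1 mod 26 — an affine cipher.
For write: w(22)→7·22+1≡25=z; r(17)→7·17+1≡16=q; i(8)→7·8+1≡5=f; t(19)→7·19+1≡4=e; e(4)→7·4+1≡3=d (all mod 26).

zqfed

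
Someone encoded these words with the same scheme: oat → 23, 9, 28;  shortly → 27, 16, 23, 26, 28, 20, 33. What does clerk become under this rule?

11, 20, 13, 26, 19

o is letter #15 and maps to 23: an offset of 8. The number is (letter's place in the alphabet, a=1) + 8.
On clerk: c=3→11, l=12→20, e=5→13, r=18→26, k=11→19.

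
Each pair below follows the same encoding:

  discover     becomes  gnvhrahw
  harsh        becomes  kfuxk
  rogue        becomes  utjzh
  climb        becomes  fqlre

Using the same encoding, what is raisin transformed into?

Shifts by position in discover: pos 0: d→g (+3), pos 1: i→n (+5), pos 2: s→v (+3), pos 3: c→h (+5) — repeating every 2. A repeating key of period 2 is used — shifts +3, +5 over and over.
On raisin: r+3=u, a+5=f, i+3=l, s+5=x, i+3=l, n+5=s.

uflxls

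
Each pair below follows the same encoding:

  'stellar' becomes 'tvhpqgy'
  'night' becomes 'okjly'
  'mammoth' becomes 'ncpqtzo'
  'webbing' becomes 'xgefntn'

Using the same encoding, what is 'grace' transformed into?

In stellar: s→t is +1, t→v is +2, e→h is +3, l→p is +4 — the shift increases by 1 each position. Each letter shifts forward by (position + 1), i.e. 1, 2, 3, … — the shift grows by one for each successive letter.
For grace: g+1=h, r+2=t, a+3=d, c+4=g, e+5=j.

htdgj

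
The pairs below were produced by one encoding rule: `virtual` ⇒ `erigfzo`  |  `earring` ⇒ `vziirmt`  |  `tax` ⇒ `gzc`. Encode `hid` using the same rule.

srw

Each letter is replaced by its mirror in the alphabet: a↔z, b↔y, c↔x, and so on (the Atbash cipher).
Applying it to hid: h↔s, i↔r, d↔w.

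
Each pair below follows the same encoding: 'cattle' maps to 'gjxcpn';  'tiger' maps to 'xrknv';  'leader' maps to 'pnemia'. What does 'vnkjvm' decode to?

It's a Vigenère-style cipher with numeric key [4,9]: position i shifts by key[i mod 2].
Decoding vnkjvm: v−4=r, n−9=e, k−4=g, j−9=a, v−4=r, m−9=d.

regard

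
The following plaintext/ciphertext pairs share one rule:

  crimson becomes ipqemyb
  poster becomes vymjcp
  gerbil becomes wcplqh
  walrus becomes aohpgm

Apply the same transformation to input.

c(2)→i(8) and r(17)→p(15) fit y≡23x+14 (mod 26); the inverse of 23 mod 26 is 17. Each letter's alphabet position (a=0..z=25) is mapped through 23·x+14 mod 26 — an affine cipher.
For input: i(8)→23·8+14≡16=q; n(13)→23·13+14≡1=b; p(15)→23·15+14≡21=v; u(20)→23·20+14≡6=g; t(19)→23·19+14≡9=j (all mod 26).

qbvgj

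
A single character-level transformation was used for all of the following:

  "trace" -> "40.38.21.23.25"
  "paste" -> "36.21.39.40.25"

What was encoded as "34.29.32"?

nil

t is letter #20 and maps to 40: an offset of 20. Letters become their 1-based position plus 20 (so a→21, b→22, …).
Undoing it on 34.29.32: 34→(34−20)÷1=14=n, 29→(29−20)÷1=9=i, 32→(32−20)÷1=12=l.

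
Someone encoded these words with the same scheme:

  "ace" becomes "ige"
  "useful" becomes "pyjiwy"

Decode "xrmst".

The output letters match the input read backwards, each shifted +4: ace reversed is eca. The word is reversed, then every letter is shifted forward by 4.
Undoing it on xrmst: shift back: x−4=t, r−4=n, m−4=i, s−4=o, t−4=p → tniop; then reverse → point.

point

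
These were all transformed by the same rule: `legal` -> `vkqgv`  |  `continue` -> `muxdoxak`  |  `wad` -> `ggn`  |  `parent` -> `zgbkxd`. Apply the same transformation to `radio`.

The shift depends on letter class: consonant l→v is +10, but vowel e→k is +6. Two shifts are in play — +6 for a/e/i/o/u, +10 for every other letter.
For radio: r(cons)+10=b, a(vowel)+6=g, d(cons)+10=n, i(vowel)+6=o, o(vowel)+6=u.

bgnou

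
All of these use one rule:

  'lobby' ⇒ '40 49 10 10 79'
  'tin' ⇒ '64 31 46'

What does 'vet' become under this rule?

l(#12)→40 and o(#15)→49: differences scale by 3, so n = 3·pos + 4. Each letter becomes 3×(its alphabet position, a=1..z=26) + 4.
On vet: v=22→70, e=5→19, t=20→64.

70 19 64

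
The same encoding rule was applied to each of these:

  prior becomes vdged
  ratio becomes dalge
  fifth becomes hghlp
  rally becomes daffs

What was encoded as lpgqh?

p(15)→v(21) and r(17)→d(3) fit y≡17x+0 (mod 26); the inverse of 17 mod 26 is 23. This is an affine cipher: with a=0,…,z=25, each position x becomes (17x+0) mod 26.
Decoding lpgqh: l(11)→23·(11−0)≡19=t; p(15)→23·(15−0)≡7=h; g(6)→23·(6−0)≡8=i; q(16)→23·(16−0)≡4=e; h(7)→23·(7−0)≡5=f (all mod 26).

thief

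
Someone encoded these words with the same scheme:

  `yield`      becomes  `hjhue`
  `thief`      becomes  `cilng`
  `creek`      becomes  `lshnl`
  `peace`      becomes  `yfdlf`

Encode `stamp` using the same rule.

budvq

Shifts by position in yield: pos 0: y→h (+9), pos 1: i→j (+1), pos 2: e→h (+3), pos 3: l→u (+9), pos 4: d→e (+1) — repeating every 3. A repeating key of period 3 is used — shifts +9, +1, +3 over and over.
On stamp: s+9=b, t+1=u, a+3=d, m+9=v, p+1=q.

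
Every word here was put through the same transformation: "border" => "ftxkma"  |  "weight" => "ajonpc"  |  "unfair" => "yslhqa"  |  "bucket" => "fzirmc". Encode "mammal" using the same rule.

qfstiu

In border: b→f is +4, o→t is +5, r→x is +6, d→k is +7 — the shift increases by 1 each position. Each letter shifts forward by (position + 4), i.e. 4, 5, 6, … — the shift grows by one for each successive letter.
Applying it to mammal: m+4=q, a+5=f, m+6=s, m+7=t, a+8=i, l+9=u.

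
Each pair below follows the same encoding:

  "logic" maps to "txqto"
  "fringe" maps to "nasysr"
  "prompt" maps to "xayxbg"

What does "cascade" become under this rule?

In logic: l→t is +8, o→x is +9, g→q is +10, i→t is +11 — the shift increases by 1 each position. The shift increases by 1 at each position, starting from +8: 8, 9, 10, ….
For cascade: c+8=k, a+9=j, s+10=c, c+11=n, a+12=m, d+13=q, e+14=s.

kjcnmqs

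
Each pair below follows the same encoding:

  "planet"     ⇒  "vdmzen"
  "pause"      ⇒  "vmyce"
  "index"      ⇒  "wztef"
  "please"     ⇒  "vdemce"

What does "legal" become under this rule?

p(15)→v(21) and l(11)→d(3) fit y≡11x+12 (mod 26); the inverse of 11 mod 26 is 19. Treating letters as 0–25, the rule is x ↦ 11x + 12 (mod 26).
For legal: l(11)→11·11+12≡3=d; e(4)→11·4+12≡4=e; g(6)→11·6+12≡0=a; a(0)→11·0+12≡12=m; l(11)→11·11+12≡3=d (all mod 26).

deamd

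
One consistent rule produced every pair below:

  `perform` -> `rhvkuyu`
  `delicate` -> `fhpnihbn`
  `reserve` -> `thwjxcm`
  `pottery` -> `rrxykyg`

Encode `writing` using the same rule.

yumyouo

Each letter shifts forward by (position + 2), i.e. 2, 3, 4, … — the shift grows by one for each successive letter.
Applying it to writing: w+2=y, r+3=u, i+4=m, t+5=y, i+6=o, n+7=u, g+8=o.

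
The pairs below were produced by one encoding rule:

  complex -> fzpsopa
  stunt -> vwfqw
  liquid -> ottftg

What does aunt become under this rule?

lfqw

The shift depends on letter class: consonant c→f is +3, but vowel o→z is +11. Vowels shift forward by 11 and consonants shift forward by 3.
Applying it to aunt: a(vowel)+11=l, u(vowel)+11=f, n(cons)+3=q, t(cons)+3=w.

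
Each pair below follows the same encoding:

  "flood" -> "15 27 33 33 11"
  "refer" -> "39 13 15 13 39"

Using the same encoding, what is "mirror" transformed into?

29 21 39 39 33 39

Each letter becomes 2×(its alphabet position, a=1..z=26) + 3.
Applying it to mirror: m=13→29, i=9→21, r=18→39, r=18→39, o=15→33, r=18→39.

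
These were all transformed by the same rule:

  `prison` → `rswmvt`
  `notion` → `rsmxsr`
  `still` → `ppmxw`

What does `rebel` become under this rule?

The output letters match the input read backwards, each shifted +4: prison reversed is nosirp. Read the word backwards and shift each letter +4.
Applying it to rebel: reverse → leber; then shift: l+4=p, e+4=i, b+4=f, e+4=i, r+4=v.

pifiv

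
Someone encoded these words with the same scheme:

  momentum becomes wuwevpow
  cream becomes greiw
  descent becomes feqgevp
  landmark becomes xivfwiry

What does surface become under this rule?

qordige

m(12)→w(22) and o(14)→u(20) fit y≡25x+8 (mod 26); the inverse of 25 mod 26 is 25. Each letter's alphabet position (a=0..z=25) is mapped through 25·x+8 mod 26 — an affine cipher.
For surface: s(18)→25·18+8≡16=q; u(20)→25·20+8≡14=o; r(17)→25·17+8≡17=r; f(5)→25·5+8≡3=d; a(0)→25·0+8≡8=i; c(2)→25·2+8≡6=g; e(4)→25·4+8≡4=e (all mod 26).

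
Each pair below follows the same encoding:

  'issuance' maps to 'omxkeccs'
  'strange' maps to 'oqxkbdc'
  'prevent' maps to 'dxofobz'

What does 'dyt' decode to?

jot

The output letters match the input read backwards, each shifted +10: issuance reversed is ecnaussi. Read the word backwards and shift each letter +10.
Reversing it on dyt: shift back: d−10=t, y−10=o, t−10=j → toj; then reverse → jot.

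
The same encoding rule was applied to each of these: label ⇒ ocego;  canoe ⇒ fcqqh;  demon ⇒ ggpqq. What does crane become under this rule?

ftdph

Shifts by position in label: pos 0: l→o (+3), pos 1: a→c (+2), pos 2: b→e (+3), pos 3: e→g (+2) — repeating every 2. A repeating key of period 2 is used — shifts +3, +2 over and over.
For crane: c+3=f, r+2=t, a+3=d, n+2=p, e+3=h.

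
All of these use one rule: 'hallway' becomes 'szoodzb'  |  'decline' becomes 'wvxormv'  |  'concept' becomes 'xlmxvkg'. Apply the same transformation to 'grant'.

tizmg

Each pair mirrors across the alphabet (h↔s, a↔z, l↔o): positions sum to 25. Each letter is replaced by its mirror in the alphabet: a↔z, b↔y, c↔x, and so on (the Atbash cipher).
Applying it to grant: g↔t, r↔i, a↔z, n↔m, t↔g.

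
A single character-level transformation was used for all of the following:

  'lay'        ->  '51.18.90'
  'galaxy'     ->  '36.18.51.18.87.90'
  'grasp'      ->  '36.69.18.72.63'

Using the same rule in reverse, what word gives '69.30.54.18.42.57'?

l(#12)→51 and a(#1)→18: differences scale by 3, so n = 3·pos + 15. With a=1..z=26, the number is 3·pos + 15.
Undoing it on 69.30.54.18.42.57: 69→(69−15)÷3=18=r, 30→(30−15)÷3=5=e, 54→(54−15)÷3=13=m, 18→(18−15)÷3=1=a, 42→(42−15)÷3=9=i, 57→(57−15)÷3=14=n.

remain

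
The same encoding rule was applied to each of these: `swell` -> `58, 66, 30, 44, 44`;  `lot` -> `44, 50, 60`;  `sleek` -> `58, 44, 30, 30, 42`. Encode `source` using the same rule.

The formula is n = 2×(alphabet index, a=1) + 20.
For source: s=19→58, o=15→50, u=21→62, r=18→56, c=3→26, e=5→30.

58, 50, 62, 56, 26, 30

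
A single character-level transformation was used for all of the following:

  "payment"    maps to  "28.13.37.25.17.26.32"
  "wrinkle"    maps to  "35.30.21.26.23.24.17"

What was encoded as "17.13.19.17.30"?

p is letter #16 and maps to 28: an offset of 12. Letters become their 1-based position plus 12 (so a→13, b→14, …).
Undoing it on 17.13.19.17.30: 17→(17−12)÷1=5=e, 13→(13−12)÷1=1=a, 19→(19−12)÷1=7=g, 17→(17−12)÷1=5=e, 30→(30−12)÷1=18=r.

eager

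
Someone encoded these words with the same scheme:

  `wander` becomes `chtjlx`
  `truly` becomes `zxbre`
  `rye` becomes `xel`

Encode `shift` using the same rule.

ynplz

The shift depends on letter class: consonant w→c is +6, but vowel a→h is +7. Two shifts are in play — +7 for a/e/i/o/u, +6 for every other letter.
Applying it to shift: s(cons)+6=y, h(cons)+6=n, i(vowel)+7=p, f(cons)+6=l, t(cons)+6=z.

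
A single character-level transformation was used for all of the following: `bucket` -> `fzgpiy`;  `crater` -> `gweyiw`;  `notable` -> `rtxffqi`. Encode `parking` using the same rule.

Shifts by position in bucket: pos 0: b→f (+4), pos 1: u→z (+5), pos 2: c→g (+4), pos 3: k→p (+5) — repeating every 2. A repeating key of period 2 is used — shifts +4, +5 over and over.
Applying it to parking: p+4=t, a+5=f, r+4=v, k+5=p, i+4=m, n+5=s, g+4=k.

tfvpmsk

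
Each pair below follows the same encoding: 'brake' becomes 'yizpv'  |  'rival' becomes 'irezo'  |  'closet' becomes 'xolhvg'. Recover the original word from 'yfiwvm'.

Each pair mirrors across the alphabet (b↔y, r↔i, a↔z): positions sum to 25. Letters are reflected about the middle of the alphabet (position → 25−position): Atbash.
Reversing it on yfiwvm: y↔b, f↔u, i↔r, w↔d, v↔e, m↔n.

burden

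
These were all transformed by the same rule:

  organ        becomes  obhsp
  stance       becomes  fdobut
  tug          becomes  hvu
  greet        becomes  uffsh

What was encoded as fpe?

doe

Two steps: reverse the string, then apply a Caesar shift of +1.
Decoding fpe: shift back: f−1=e, p−1=o, e−1=d → eod; then reverse → doe.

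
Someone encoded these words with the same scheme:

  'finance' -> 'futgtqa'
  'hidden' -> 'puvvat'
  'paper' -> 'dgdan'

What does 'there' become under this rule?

xpana

f(5)→f(5) and i(8)→u(20) fit y≡5x+6 (mod 26); the inverse of 5 mod 26 is 21. This is an affine cipher: with a=0,…,z=25, each position x becomes (5x+6) mod 26.
On there: t(19)→5·19+6≡23=x; h(7)→5·7+6≡15=p; e(4)→5·4+6≡0=a; r(17)→5·17+6≡13=n; e(4)→5·4+6≡0=a (all mod 26).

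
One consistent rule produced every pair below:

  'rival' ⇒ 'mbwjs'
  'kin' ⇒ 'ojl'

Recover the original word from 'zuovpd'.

county

Read the word backwards and shift each letter +1.
Decoding zuovpd: shift back: z−1=y, u−1=t, o−1=n, v−1=u, p−1=o, d−1=c → ytnuoc; then reverse → county.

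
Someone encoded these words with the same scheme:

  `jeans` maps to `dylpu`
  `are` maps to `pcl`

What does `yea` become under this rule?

The output letters match the input read backwards, each shifted +11: jeans reversed is snaej. Read the word backwards and shift each letter +11.
Applying it to yea: reverse → aey; then shift: a+11=l, e+11=p, y+11=j.

lpj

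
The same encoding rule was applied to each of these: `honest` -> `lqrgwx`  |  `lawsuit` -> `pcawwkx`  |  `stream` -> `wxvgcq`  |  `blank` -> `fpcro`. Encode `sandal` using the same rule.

wcrhcp

The shift depends on letter class: consonant h→l is +4, but vowel o→q is +2. Vowels shift forward by 2 and consonants shift forward by 4.
Applying it to sandal: s(cons)+4=w, a(vowel)+2=c, n(cons)+4=r, d(cons)+4=h, a(vowel)+2=c, l(cons)+4=p.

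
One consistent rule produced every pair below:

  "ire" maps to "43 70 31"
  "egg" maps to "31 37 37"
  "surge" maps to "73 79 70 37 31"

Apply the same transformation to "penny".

i(#9)→43 and r(#18)→70: differences scale by 3, so n = 3·pos + 16. The formula is n = 3×(alphabet index, a=1) + 16.
For penny: p=16→64, e=5→31, n=14→58, n=14→58, y=25→91.

64 31 58 58 91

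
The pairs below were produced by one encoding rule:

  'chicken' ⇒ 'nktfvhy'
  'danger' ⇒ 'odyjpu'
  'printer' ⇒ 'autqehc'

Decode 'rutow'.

Shifts by position in chicken: pos 0: c→n (+11), pos 1: h→k (+3), pos 2: i→t (+11), pos 3: c→f (+3) — repeating every 2. The shifts repeat in a cycle of length 2: positions 0,1,… shift by +11, +3, then the pattern repeats.
Undoing it on rutow: r−11=g, u−3=r, t−11=i, o−3=l, w−11=l.

grill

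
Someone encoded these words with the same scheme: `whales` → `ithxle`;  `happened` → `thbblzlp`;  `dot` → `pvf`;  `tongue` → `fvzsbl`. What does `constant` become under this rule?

ovzefhzf

The rule splits by letter class: vowels +7, consonants +12.
On constant: c(cons)+12=o, o(vowel)+7=v, n(cons)+12=z, s(cons)+12=e, t(cons)+12=f, a(vowel)+7=h, n(cons)+12=z, t(cons)+12=f.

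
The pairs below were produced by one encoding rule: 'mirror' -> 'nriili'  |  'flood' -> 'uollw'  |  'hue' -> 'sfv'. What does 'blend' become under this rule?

Each pair mirrors across the alphabet (m↔n, i↔r, r↔i): positions sum to 25. Each letter is replaced by its mirror in the alphabet: a↔z, b↔y, c↔x, and so on (the Atbash cipher).
Applying it to blend: b↔y, l↔o, e↔v, n↔m, d↔w.

yovmw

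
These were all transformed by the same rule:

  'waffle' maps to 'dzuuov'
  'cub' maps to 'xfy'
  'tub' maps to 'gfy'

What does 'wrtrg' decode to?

Each pair mirrors across the alphabet (w↔d, a↔z, f↔u): positions sum to 25. Letters are reflected about the middle of the alphabet (position → 25−position): Atbash.
Reversing it on wrtrg: w↔d, r↔i, t↔g, r↔i, g↔t.

digit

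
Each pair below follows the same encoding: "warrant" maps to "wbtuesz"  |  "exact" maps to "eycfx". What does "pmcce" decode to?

plaza

In warrant: w→w is +0, a→b is +1, r→t is +2, r→u is +3 — the shift increases by 1 each position. Each letter shifts forward by its position index (0, 1, 2, …) — the shift grows by one for each successive letter.
Reversing it on pmcce: p−0=p, m−1=l, c−2=a, c−3=z, e−4=a.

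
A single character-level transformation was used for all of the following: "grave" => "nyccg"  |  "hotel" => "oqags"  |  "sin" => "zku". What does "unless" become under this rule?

wusgzz

The shift depends on letter class: consonant g→n is +7, but vowel a→c is +2. Two shifts are in play — +2 for a/e/i/o/u, +7 for every other letter.
Applying it to unless: u(vowel)+2=w, n(cons)+7=u, l(cons)+7=s, e(vowel)+2=g, s(cons)+7=z, s(cons)+7=z.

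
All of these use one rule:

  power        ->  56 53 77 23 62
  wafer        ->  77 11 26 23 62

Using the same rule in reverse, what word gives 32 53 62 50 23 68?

Each letter becomes 3×(its alphabet position, a=1..z=26) + 8.
Decoding 32 53 62 50 23 68: 32→(32−8)÷3=8=h, 53→(53−8)÷3=15=o, 62→(62−8)÷3=18=r, 50→(50−8)÷3=14=n, 23→(23−8)÷3=5=e, 68→(68−8)÷3=20=t.

hornet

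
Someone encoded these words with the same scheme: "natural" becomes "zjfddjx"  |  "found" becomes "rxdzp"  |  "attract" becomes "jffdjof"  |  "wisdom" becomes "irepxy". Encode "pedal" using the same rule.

The shift depends on letter class: consonant n→z is +12, but vowel a→j is +9. Two shifts are in play — +9 for a/e/i/o/u, +12 for every other letter.
For pedal: p(cons)+12=b, e(vowel)+9=n, d(cons)+12=p, a(vowel)+9=j, l(cons)+12=x.

bnpjx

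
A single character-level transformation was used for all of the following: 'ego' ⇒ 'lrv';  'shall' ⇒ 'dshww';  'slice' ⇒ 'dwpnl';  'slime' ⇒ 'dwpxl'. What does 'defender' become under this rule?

The shift depends on letter class: consonant g→r is +11, but vowel e→l is +7. Two shifts are in play — +7 for a/e/i/o/u, +11 for every other letter.
Applying it to defender: d(cons)+11=o, e(vowel)+7=l, f(cons)+11=q, e(vowel)+7=l, n(cons)+11=y, d(cons)+11=o, e(vowel)+7=l, r(cons)+11=c.

olqlyolc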